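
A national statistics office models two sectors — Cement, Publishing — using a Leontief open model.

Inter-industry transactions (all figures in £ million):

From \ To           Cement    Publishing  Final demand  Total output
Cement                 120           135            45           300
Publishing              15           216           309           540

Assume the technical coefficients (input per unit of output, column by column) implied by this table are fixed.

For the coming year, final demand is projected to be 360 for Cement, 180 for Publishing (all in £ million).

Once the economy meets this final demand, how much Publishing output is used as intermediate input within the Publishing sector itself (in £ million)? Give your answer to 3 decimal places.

z_PP = 145.036

Technical coefficients a_ij = z_ij / X_j:
  a_CC = 120/300 = 0.40, a_PC = 15/300 = 0.05
  a_CP = 135/540 = 0.25, a_PP = 216/540 = 0.40
I − A =
  [   0.60    -0.25]
  [  -0.05     0.60]
det(I−A) = (0.60)(0.60) − (-0.25)(-0.05) = 0.3475
adj(I−A) = [[0.60, 0.25], [0.05, 0.60]]
(I − A)⁻¹ = adj(I−A) / det(I−A) ≈
  [   1.7266     0.7194]
  [   0.1439     1.7266]
First solve x = (I − A)⁻¹ d = adj(I−A)·d / det(I−A); in particular x_P = (0.05·360 + 0.60·180) / 0.3475 = 126.00 / 0.3475 ≈ 362.58993.
Intermediate flow from P to P: z_PP = a_PP · x_P = 0.40 × 126.00 / 0.3475 = 50.40 / 0.3475 ≈ 145.036.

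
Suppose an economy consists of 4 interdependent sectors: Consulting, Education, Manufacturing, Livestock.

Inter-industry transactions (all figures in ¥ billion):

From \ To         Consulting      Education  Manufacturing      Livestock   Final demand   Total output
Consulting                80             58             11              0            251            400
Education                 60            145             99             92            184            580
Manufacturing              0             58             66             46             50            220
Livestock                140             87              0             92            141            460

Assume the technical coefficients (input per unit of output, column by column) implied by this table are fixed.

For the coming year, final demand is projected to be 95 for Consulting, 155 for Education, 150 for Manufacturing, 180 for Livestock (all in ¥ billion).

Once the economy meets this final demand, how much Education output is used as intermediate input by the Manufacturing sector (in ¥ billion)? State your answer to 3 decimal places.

z_23 = 161.000

Technical coefficients a_ij = z_ij / X_j:
  a_11 = 80/400 = 0.20, a_21 = 60/400 = 0.15, a_31 = 0/400 = 0.00, a_41 = 140/400 = 0.35
  a_12 = 58/580 = 0.10, a_22 = 145/580 = 0.25, a_32 = 58/580 = 0.10, a_42 = 87/580 = 0.15
  a_13 = 11/220 = 0.05, a_23 = 99/220 = 0.45, a_33 = 66/220 = 0.30, a_43 = 0/220 = 0.00
  a_14 = 0/460 = 0.00, a_24 = 92/460 = 0.20, a_34 = 46/460 = 0.10, a_44 = 92/460 = 0.20
I − A =
  [   0.80    -0.10    -0.05     0.00]
  [  -0.15     0.75    -0.45    -0.20]
  [   0.00    -0.10     0.70    -0.10]
  [  -0.35    -0.15     0.00     0.80]
Compute the cofactors C_ij = (−1)^(i+j)·(3×3 minor ij) of I−A; the adjugate is their transpose:
adj(I−A) = Cᵀ =
  [ 0.35625   0.06075   0.06450   0.02325]
  [ 0.14875   0.44625   0.29750   0.14875]
  [ 0.04750   0.07950   0.43700   0.07450]
  [ 0.18375   0.11025   0.08400   0.37275]
det(I−A) = Σ_j (I−A)_1j·C_1j = (0.80)(0.35625) + (-0.10)(0.14875) + (-0.05)(0.04750) + (0.00)(0.18375) = 0.26775
(I − A)⁻¹ = adj(I−A) / det(I−A) ≈
  [   1.3305     0.2269     0.2409     0.0868]
  [   0.5556     1.6667     1.1111     0.5556]
  [   0.1774     0.2969     1.6321     0.2782]
  [   0.6863     0.4118     0.3137     1.3922]
First solve x = (I − A)⁻¹ d = adj(I−A)·d / det(I−A); in particular x_3 = (0.04750·95 + 0.07950·155 + 0.43700·150 + 0.07450·180) / 0.26775 = 95.795 / 0.26775 ≈ 357.77778.
Intermediate flow from 2 to 3: z_23 = a_23 · x_3 = 0.45 × 95.795 / 0.26775 = 43.10775 / 0.26775 = 161.000.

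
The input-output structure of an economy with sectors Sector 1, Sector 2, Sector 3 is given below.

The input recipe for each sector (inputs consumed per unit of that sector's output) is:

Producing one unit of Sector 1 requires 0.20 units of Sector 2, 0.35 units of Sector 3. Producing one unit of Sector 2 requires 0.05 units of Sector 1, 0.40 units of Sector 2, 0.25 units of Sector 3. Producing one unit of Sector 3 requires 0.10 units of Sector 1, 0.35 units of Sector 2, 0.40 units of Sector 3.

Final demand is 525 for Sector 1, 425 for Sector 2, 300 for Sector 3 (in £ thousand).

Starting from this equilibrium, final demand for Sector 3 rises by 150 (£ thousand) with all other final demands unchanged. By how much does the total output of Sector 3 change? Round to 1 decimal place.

Δx_3 = 377.6

I − A =
  [   1.00    -0.05    -0.10]
  [  -0.20     0.60    -0.35]
  [  -0.35    -0.25     0.60]
Cofactors of I−A, C_ij = (−1)^(i+j)·(minor ij) (rows/columns in the sector order above):
  C_11 = (0.60)(0.60) − (-0.35)(-0.25) = 0.2725
  C_12 = −[(-0.20)(0.60) − (-0.35)(-0.35)] = 0.2425
  C_13 = (-0.20)(-0.25) − (0.60)(-0.35) = 0.2600
  C_21 = −[(-0.05)(0.60) − (-0.10)(-0.25)] = 0.0550
  C_22 = (1.00)(0.60) − (-0.10)(-0.35) = 0.5650
  C_23 = −[(1.00)(-0.25) − (-0.05)(-0.35)] = 0.2675
  C_31 = (-0.05)(-0.35) − (-0.10)(0.60) = 0.0775
  C_32 = −[(1.00)(-0.35) − (-0.10)(-0.20)] = 0.3700
  C_33 = (1.00)(0.60) − (-0.05)(-0.20) = 0.5900
det(I−A) = Σ_j (I−A)_1j·C_1j = (1.00)(0.2725) + (-0.05)(0.2425) + (-0.10)(0.2600) = 0.234375
adj(I−A) = Cᵀ =
  [ 0.2725   0.0550   0.0775]
  [ 0.2425   0.5650   0.3700]
  [ 0.2600   0.2675   0.5900]
(I − A)⁻¹ = adj(I−A) / det(I−A) ≈
  [   1.1627     0.2347     0.3307]
  [   1.0347     2.4107     1.5787]
  [   1.1093     1.1413     2.5173]
Δx = (I − A)⁻¹ Δd with Δd having +150 in the Sector 3 component and 0 elsewhere.
So Δx_3 = L_33 · (+150), where L_33 = adj(I−A)_33 / det(I−A) = 0.5900 / 0.234375.
Δx_3 = 0.5900 × (+150) / 0.234375 = 88.50 / 0.234375 = 377.6.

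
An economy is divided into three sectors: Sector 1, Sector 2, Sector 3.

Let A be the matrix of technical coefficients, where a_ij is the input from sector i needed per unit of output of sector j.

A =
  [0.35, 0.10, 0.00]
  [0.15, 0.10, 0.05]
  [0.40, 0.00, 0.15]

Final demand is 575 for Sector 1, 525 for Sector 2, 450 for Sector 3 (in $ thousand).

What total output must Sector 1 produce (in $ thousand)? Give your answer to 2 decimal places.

x_1 = 1008.81

I − A =
  [   0.65    -0.10     0.00]
  [  -0.15     0.90    -0.05]
  [  -0.40     0.00     0.85]
Cofactors of I−A, C_ij = (−1)^(i+j)·(minor ij) (rows/columns in the sector order above):
  C_11 = (0.90)(0.85) − (-0.05)(0.00) = 0.7650
  C_12 = −[(-0.15)(0.85) − (-0.05)(-0.40)] = 0.1475
  C_13 = (-0.15)(0.00) − (0.90)(-0.40) = 0.3600
  C_21 = −[(-0.10)(0.85) − (0.00)(0.00)] = 0.0850
  C_22 = (0.65)(0.85) − (0.00)(-0.40) = 0.5525
  C_23 = −[(0.65)(0.00) − (-0.10)(-0.40)] = 0.0400
  C_31 = (-0.10)(-0.05) − (0.00)(0.90) = 0.0050
  C_32 = −[(0.65)(-0.05) − (0.00)(-0.15)] = 0.0325
  C_33 = (0.65)(0.90) − (-0.10)(-0.15) = 0.5700
det(I−A) = Σ_j (I−A)_1j·C_1j = (0.65)(0.7650) + (-0.10)(0.1475) + (0.00)(0.3600) = 0.4825
adj(I−A) = Cᵀ =
  [ 0.7650   0.0850   0.0050]
  [ 0.1475   0.5525   0.0325]
  [ 0.3600   0.0400   0.5700]
(I − A)⁻¹ = adj(I−A) / det(I−A) ≈
  [   1.5855     0.1762     0.0104]
  [   0.3057     1.1451     0.0674]
  [   0.7461     0.0829     1.1813]
x = (I − A)⁻¹ d = adj(I−A)·d / det(I−A), with det(I−A) = 0.4825:
  x_1 = (0.7650·575 + 0.0850·525 + 0.0050·450) / 0.4825 = 486.75 / 0.4825 ≈ 1008.81
  x_2 = (0.1475·575 + 0.5525·525 + 0.0325·450) / 0.4825 = 389.50 / 0.4825 ≈ 807.25
  x_3 = (0.3600·575 + 0.0400·525 + 0.5700·450) / 0.4825 = 484.50 / 0.4825 ≈ 1004.15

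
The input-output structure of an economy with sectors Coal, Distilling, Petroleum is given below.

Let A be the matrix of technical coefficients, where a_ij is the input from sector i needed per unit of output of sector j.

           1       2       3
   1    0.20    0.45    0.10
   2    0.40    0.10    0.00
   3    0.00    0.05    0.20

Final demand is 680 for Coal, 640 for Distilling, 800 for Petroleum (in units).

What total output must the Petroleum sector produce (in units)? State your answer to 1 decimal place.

x_3 = 1095.8

I − A =
  [   0.80    -0.45    -0.10]
  [  -0.40     0.90     0.00]
  [   0.00    -0.05     0.80]
Cofactors of I−A, C_ij = (−1)^(i+j)·(minor ij) (rows/columns in the sector order above):
  C_11 = (0.90)(0.80) − (0.00)(-0.05) = 0.7200
  C_12 = −[(-0.40)(0.80) − (0.00)(0.00)] = 0.3200
  C_13 = (-0.40)(-0.05) − (0.90)(0.00) = 0.0200
  C_21 = −[(-0.45)(0.80) − (-0.10)(-0.05)] = 0.3650
  C_22 = (0.80)(0.80) − (-0.10)(0.00) = 0.6400
  C_23 = −[(0.80)(-0.05) − (-0.45)(0.00)] = 0.0400
  C_31 = (-0.45)(0.00) − (-0.10)(0.90) = 0.0900
  C_32 = −[(0.80)(0.00) − (-0.10)(-0.40)] = 0.0400
  C_33 = (0.80)(0.90) − (-0.45)(-0.40) = 0.5400
det(I−A) = Σ_j (I−A)_1j·C_1j = (0.80)(0.7200) + (-0.45)(0.3200) + (-0.10)(0.0200) = 0.4300
adj(I−A) = Cᵀ =
  [ 0.7200   0.3650   0.0900]
  [ 0.3200   0.6400   0.0400]
  [ 0.0200   0.0400   0.5400]
(I − A)⁻¹ = adj(I−A) / det(I−A) ≈
  [   1.6744     0.8488     0.2093]
  [   0.7442     1.4884     0.0930]
  [   0.0465     0.0930     1.2558]
x = (I − A)⁻¹ d = adj(I−A)·d / det(I−A), with det(I−A) = 0.4300:
  x_1 = (0.7200·680 + 0.3650·640 + 0.0900·800) / 0.4300 = 795.20 / 0.4300 ≈ 1849.3
  x_2 = (0.3200·680 + 0.6400·640 + 0.0400·800) / 0.4300 = 659.20 / 0.4300 ≈ 1533.0
  x_3 = (0.0200·680 + 0.0400·640 + 0.5400·800) / 0.4300 = 471.20 / 0.4300 ≈ 1095.8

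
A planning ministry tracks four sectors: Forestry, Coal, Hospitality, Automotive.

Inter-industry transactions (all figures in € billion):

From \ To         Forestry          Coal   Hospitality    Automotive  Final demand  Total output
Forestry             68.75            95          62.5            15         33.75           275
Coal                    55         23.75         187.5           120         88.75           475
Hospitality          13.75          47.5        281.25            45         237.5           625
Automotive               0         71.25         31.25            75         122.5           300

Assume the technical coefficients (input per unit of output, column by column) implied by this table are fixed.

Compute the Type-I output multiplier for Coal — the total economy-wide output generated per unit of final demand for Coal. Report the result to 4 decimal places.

Technical coefficients a_ij = z_ij / X_j:
  a_11 = 68.75/275 = 0.25, a_21 = 55/275 = 0.20, a_31 = 13.75/275 = 0.05, a_41 = 0/275 = 0.00
  a_12 = 95/475 = 0.20, a_22 = 23.75/475 = 0.05, a_32 = 47.5/475 = 0.10, a_42 = 71.25/475 = 0.15
  a_13 = 62.5/625 = 0.10, a_23 = 187.5/625 = 0.30, a_33 = 281.25/625 = 0.45, a_43 = 31.25/625 = 0.05
  a_14 = 15/300 = 0.05, a_24 = 120/300 = 0.40, a_34 = 45/300 = 0.15, a_44 = 75/300 = 0.25
I − A =
  [   0.75    -0.20    -0.10    -0.05]
  [  -0.20     0.95    -0.30    -0.40]
  [  -0.05    -0.10     0.55    -0.15]
  [   0.00    -0.15    -0.05     0.75]
Compute the cofactors C_ij = (−1)^(i+j)·(3×3 minor ij) of I−A; the adjugate is their transpose:
adj(I−A) = Cᵀ =
  [ 0.320500   0.095125   0.118875   0.095875]
  [ 0.093250   0.299875   0.199250   0.206000]
  [ 0.052125   0.081000   0.457875   0.138250]
  [ 0.022125   0.065375   0.070375   0.337625]
det(I−A) = Σ_j (I−A)_1j·C_1j = (0.75)(0.320500) + (-0.20)(0.093250) + (-0.10)(0.052125) + (-0.05)(0.022125) = 0.21540625
(I − A)⁻¹ = adj(I−A) / det(I−A) ≈
  [   1.48789     0.44161     0.55186     0.44509]
  [   0.43290     1.39214     0.92500     0.95633]
  [   0.24198     0.37603     2.12563     0.64181]
  [   0.10271     0.30350     0.32671     1.56739]
The output multiplier for sector j is the column-j sum of the Leontief inverse (I − A)⁻¹ = adj(I−A) / det(I−A).
Column 2 of adj(I−A): (0.095125, 0.299875, 0.081000, 0.065375); det(I−A) = 0.21540625.
m_2 = (0.095125 + 0.299875 + 0.081000 + 0.065375) / 0.21540625 = 0.541375 / 0.21540625 ≈ 2.5133.

m_2 = 2.5133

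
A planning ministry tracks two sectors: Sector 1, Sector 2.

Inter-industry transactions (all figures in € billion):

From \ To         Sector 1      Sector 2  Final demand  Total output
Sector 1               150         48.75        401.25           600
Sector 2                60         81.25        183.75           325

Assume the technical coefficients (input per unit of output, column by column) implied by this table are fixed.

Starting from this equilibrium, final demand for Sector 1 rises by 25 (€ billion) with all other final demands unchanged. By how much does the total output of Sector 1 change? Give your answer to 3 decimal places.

Technical coefficients a_ij = z_ij / X_j:
  a_11 = 150/600 = 0.25, a_21 = 60/600 = 0.10
  a_12 = 48.75/325 = 0.15, a_22 = 81.25/325 = 0.25
I − A =
  [   0.75    -0.15]
  [  -0.10     0.75]
det(I−A) = (0.75)(0.75) − (-0.15)(-0.10) = 0.5475
adj(I−A) = [[0.75, 0.15], [0.10, 0.75]]
(I − A)⁻¹ = adj(I−A) / det(I−A) ≈
  [   1.3699     0.2740]
  [   0.1826     1.3699]
Δx = (I − A)⁻¹ Δd with Δd having +25 in the Sector 1 component and 0 elsewhere.
So Δx_1 = L_11 · (+25), where L_11 = adj(I−A)_11 / det(I−A) = 0.75 / 0.5475.
Δx_1 = 0.75 × (+25) / 0.5475 = 18.75 / 0.5475 ≈ 34.247.

Δx_1 = 34.247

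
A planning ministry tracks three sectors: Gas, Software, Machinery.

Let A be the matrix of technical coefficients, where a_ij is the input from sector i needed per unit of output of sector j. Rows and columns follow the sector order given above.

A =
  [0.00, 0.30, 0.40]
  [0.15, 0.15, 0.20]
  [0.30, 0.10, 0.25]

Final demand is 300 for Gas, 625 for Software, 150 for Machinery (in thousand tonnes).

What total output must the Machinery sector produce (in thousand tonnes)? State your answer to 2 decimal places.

I − A =
  [   1.00    -0.30    -0.40]
  [  -0.15     0.85    -0.20]
  [  -0.30    -0.10     0.75]
Cofactors of I−A, C_ij = (−1)^(i+j)·(minor ij) (rows/columns in the sector order above):
  C_11 = (0.85)(0.75) − (-0.20)(-0.10) = 0.6175
  C_12 = −[(-0.15)(0.75) − (-0.20)(-0.30)] = 0.1725
  C_13 = (-0.15)(-0.10) − (0.85)(-0.30) = 0.2700
  C_21 = −[(-0.30)(0.75) − (-0.40)(-0.10)] = 0.2650
  C_22 = (1.00)(0.75) − (-0.40)(-0.30) = 0.6300
  C_23 = −[(1.00)(-0.10) − (-0.30)(-0.30)] = 0.1900
  C_31 = (-0.30)(-0.20) − (-0.40)(0.85) = 0.4000
  C_32 = −[(1.00)(-0.20) − (-0.40)(-0.15)] = 0.2600
  C_33 = (1.00)(0.85) − (-0.30)(-0.15) = 0.8050
det(I−A) = Σ_j (I−A)_1j·C_1j = (1.00)(0.6175) + (-0.30)(0.1725) + (-0.40)(0.2700) = 0.45775
adj(I−A) = Cᵀ =
  [ 0.6175   0.2650   0.4000]
  [ 0.1725   0.6300   0.2600]
  [ 0.2700   0.1900   0.8050]
(I − A)⁻¹ = adj(I−A) / det(I−A) ≈
  [   1.3490     0.5789     0.8738]
  [   0.3768     1.3763     0.5680]
  [   0.5898     0.4151     1.7586]
x = (I − A)⁻¹ d = adj(I−A)·d / det(I−A), with det(I−A) = 0.45775:
  x_1 = (0.6175·300 + 0.2650·625 + 0.4000·150) / 0.45775 = 410.875 / 0.45775 ≈ 897.60
  x_2 = (0.1725·300 + 0.6300·625 + 0.2600·150) / 0.45775 = 484.50 / 0.45775 ≈ 1058.44
  x_3 = (0.2700·300 + 0.1900·625 + 0.8050·150) / 0.45775 = 320.50 / 0.45775 ≈ 700.16

x_3 = 700.16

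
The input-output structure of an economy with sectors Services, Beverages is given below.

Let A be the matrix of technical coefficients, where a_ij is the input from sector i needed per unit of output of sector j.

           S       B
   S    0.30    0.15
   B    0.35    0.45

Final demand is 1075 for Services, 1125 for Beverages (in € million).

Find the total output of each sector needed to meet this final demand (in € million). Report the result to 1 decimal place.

x_S = 2285.7, x_B = 3500.0

I − A =
  [   0.70    -0.15]
  [  -0.35     0.55]
det(I−A) = (0.70)(0.55) − (-0.15)(-0.35) = 0.3325
adj(I−A) = [[0.55, 0.15], [0.35, 0.70]]
(I − A)⁻¹ = adj(I−A) / det(I−A) ≈
  [   1.6541     0.4511]
  [   1.0526     2.1053]
x = (I − A)⁻¹ d = adj(I−A)·d / det(I−A), with det(I−A) = 0.3325:
  x_S = (0.55·1075 + 0.15·1125) / 0.3325 = 760.00 / 0.3325 ≈ 2285.7
  x_B = (0.35·1075 + 0.70·1125) / 0.3325 = 1163.75 / 0.3325 = 3500.0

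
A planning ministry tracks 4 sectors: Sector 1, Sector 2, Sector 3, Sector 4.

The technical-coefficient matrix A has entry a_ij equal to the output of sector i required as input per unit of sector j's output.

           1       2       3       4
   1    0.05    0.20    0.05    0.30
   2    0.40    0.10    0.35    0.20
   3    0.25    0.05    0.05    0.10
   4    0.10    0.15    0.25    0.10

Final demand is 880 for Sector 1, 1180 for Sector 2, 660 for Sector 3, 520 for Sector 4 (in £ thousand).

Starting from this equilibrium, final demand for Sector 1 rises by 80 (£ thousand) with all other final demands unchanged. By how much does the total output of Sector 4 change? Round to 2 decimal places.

I − A =
  [   0.95    -0.20    -0.05    -0.30]
  [  -0.40     0.90    -0.35    -0.20]
  [  -0.25    -0.05     0.95    -0.10]
  [  -0.10    -0.15    -0.25     0.90]
Compute the cofactors C_ij = (−1)^(i+j)·(3×3 minor ij) of I−A; the adjugate is their transpose:
adj(I−A) = Cᵀ =
  [ 0.695000   0.215500   0.195250   0.301250]
  [ 0.445750   0.729500   0.385250   0.353500]
  [ 0.229000   0.113750   0.620000   0.170500]
  [ 0.215125   0.177125   0.258125   0.689875]
det(I−A) = Σ_j (I−A)_1j·C_1j = (0.95)(0.695000) + (-0.20)(0.445750) + (-0.05)(0.229000) + (-0.30)(0.215125) = 0.4951125
(I − A)⁻¹ = adj(I−A) / det(I−A) ≈
  [   1.4037     0.4353     0.3944     0.6084]
  [   0.9003     1.4734     0.7781     0.7140]
  [   0.4625     0.2297     1.2522     0.3444]
  [   0.4345     0.3577     0.5213     1.3934]
Δx = (I − A)⁻¹ Δd with Δd having +80 in the Sector 1 component and 0 elsewhere.
So Δx_4 = L_41 · (+80), where L_41 = adj(I−A)_41 / det(I−A) = 0.215125 / 0.4951125.
Δx_4 = 0.215125 × (+80) / 0.4951125 = 17.21 / 0.4951125 ≈ 34.76.

Δx_4 = 34.76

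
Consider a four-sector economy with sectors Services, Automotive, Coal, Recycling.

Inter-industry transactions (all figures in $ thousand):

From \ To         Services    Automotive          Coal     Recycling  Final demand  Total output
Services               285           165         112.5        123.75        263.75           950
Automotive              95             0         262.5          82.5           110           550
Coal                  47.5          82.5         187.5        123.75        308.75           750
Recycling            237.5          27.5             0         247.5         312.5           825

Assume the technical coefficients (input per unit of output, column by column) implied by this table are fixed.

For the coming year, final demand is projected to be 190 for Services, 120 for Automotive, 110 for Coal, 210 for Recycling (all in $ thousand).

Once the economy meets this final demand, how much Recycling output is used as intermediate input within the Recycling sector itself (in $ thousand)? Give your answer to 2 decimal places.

z_44 = 165.03

Technical coefficients a_ij = z_ij / X_j:
  a_11 = 285/950 = 0.30, a_21 = 95/950 = 0.10, a_31 = 47.5/950 = 0.05, a_41 = 237.5/950 = 0.25
  a_12 = 165/550 = 0.30, a_22 = 0/550 = 0.00, a_32 = 82.5/550 = 0.15, a_42 = 27.5/550 = 0.05
  a_13 = 112.5/750 = 0.15, a_23 = 262.5/750 = 0.35, a_33 = 187.5/750 = 0.25, a_43 = 0/750 = 0.00
  a_14 = 123.75/825 = 0.15, a_24 = 82.5/825 = 0.10, a_34 = 123.75/825 = 0.15, a_44 = 247.5/825 = 0.30
I − A =
  [   0.70    -0.30    -0.15    -0.15]
  [  -0.10     1.00    -0.35    -0.10]
  [  -0.05    -0.15     0.75    -0.15]
  [  -0.25    -0.05     0.00     0.70]
Compute the cofactors C_ij = (−1)^(i+j)·(3×3 minor ij) of I−A; the adjugate is their transpose:
adj(I−A) = Cᵀ =
  [ 0.481875   0.180000   0.180375   0.167625]
  [ 0.096625   0.328500   0.172625   0.104625]
  [ 0.087250   0.095250   0.419750   0.122250]
  [ 0.179000   0.087750   0.076750   0.450750]
det(I−A) = Σ_j (I−A)_1j·C_1j = (0.70)(0.481875) + (-0.30)(0.096625) + (-0.15)(0.087250) + (-0.15)(0.179000) = 0.2683875
(I − A)⁻¹ = adj(I−A) / det(I−A) ≈
  [   1.7954     0.6707     0.6721     0.6246]
  [   0.3600     1.2240     0.6432     0.3898]
  [   0.3251     0.3549     1.5640     0.4555]
  [   0.6669     0.3270     0.2860     1.6795]
First solve x = (I − A)⁻¹ d = adj(I−A)·d / det(I−A); in particular x_4 = (0.179000·190 + 0.087750·120 + 0.076750·110 + 0.450750·210) / 0.2683875 = 147.64 / 0.2683875 ≈ 550.1001.
Intermediate flow from 4 to 4: z_44 = a_44 · x_4 = 0.30 × 147.64 / 0.2683875 = 44.292 / 0.2683875 ≈ 165.03.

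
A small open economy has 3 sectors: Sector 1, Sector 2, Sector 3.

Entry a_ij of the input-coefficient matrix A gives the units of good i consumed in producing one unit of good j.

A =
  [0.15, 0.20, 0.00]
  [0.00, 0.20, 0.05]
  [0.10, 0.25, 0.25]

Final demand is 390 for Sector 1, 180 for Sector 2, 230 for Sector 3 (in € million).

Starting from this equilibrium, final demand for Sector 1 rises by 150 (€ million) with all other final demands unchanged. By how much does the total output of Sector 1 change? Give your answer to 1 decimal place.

Δx_1 = 176.8

I − A =
  [   0.85    -0.20     0.00]
  [   0.00     0.80    -0.05]
  [  -0.10    -0.25     0.75]
Cofactors of I−A, C_ij = (−1)^(i+j)·(minor ij) (rows/columns in the sector order above):
  C_11 = (0.80)(0.75) − (-0.05)(-0.25) = 0.5875
  C_12 = −[(0.00)(0.75) − (-0.05)(-0.10)] = 0.0050
  C_13 = (0.00)(-0.25) − (0.80)(-0.10) = 0.0800
  C_21 = −[(-0.20)(0.75) − (0.00)(-0.25)] = 0.1500
  C_22 = (0.85)(0.75) − (0.00)(-0.10) = 0.6375
  C_23 = −[(0.85)(-0.25) − (-0.20)(-0.10)] = 0.2325
  C_31 = (-0.20)(-0.05) − (0.00)(0.80) = 0.0100
  C_32 = −[(0.85)(-0.05) − (0.00)(0.00)] = 0.0425
  C_33 = (0.85)(0.80) − (-0.20)(0.00) = 0.6800
det(I−A) = Σ_j (I−A)_1j·C_1j = (0.85)(0.5875) + (-0.20)(0.0050) + (0.00)(0.0800) = 0.498375
adj(I−A) = Cᵀ =
  [ 0.5875   0.1500   0.0100]
  [ 0.0050   0.6375   0.0425]
  [ 0.0800   0.2325   0.6800]
(I − A)⁻¹ = adj(I−A) / det(I−A) ≈
  [   1.1788     0.3010     0.0201]
  [   0.0100     1.2792     0.0853]
  [   0.1605     0.4665     1.3644]
Δx = (I − A)⁻¹ Δd with Δd having +150 in the Sector 1 component and 0 elsewhere.
So Δx_1 = L_11 · (+150), where L_11 = adj(I−A)_11 / det(I−A) = 0.5875 / 0.498375.
Δx_1 = 0.5875 × (+150) / 0.498375 = 88.125 / 0.498375 ≈ 176.8.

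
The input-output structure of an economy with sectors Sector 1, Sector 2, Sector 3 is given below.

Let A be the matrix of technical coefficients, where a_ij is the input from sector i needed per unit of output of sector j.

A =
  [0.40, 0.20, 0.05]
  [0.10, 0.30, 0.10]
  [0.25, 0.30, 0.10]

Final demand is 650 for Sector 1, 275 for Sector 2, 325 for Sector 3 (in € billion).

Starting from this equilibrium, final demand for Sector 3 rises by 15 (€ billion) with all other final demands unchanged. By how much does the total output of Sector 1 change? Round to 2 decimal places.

I − A =
  [   0.60    -0.20    -0.05]
  [  -0.10     0.70    -0.10]
  [  -0.25    -0.30     0.90]
Cofactors of I−A, C_ij = (−1)^(i+j)·(minor ij) (rows/columns in the sector order above):
  C_11 = (0.70)(0.90) − (-0.10)(-0.30) = 0.6000
  C_12 = −[(-0.10)(0.90) − (-0.10)(-0.25)] = 0.1150
  C_13 = (-0.10)(-0.30) − (0.70)(-0.25) = 0.2050
  C_21 = −[(-0.20)(0.90) − (-0.05)(-0.30)] = 0.1950
  C_22 = (0.60)(0.90) − (-0.05)(-0.25) = 0.5275
  C_23 = −[(0.60)(-0.30) − (-0.20)(-0.25)] = 0.2300
  C_31 = (-0.20)(-0.10) − (-0.05)(0.70) = 0.0550
  C_32 = −[(0.60)(-0.10) − (-0.05)(-0.10)] = 0.0650
  C_33 = (0.60)(0.70) − (-0.20)(-0.10) = 0.4000
det(I−A) = Σ_j (I−A)_1j·C_1j = (0.60)(0.6000) + (-0.20)(0.1150) + (-0.05)(0.2050) = 0.32675
adj(I−A) = Cᵀ =
  [ 0.6000   0.1950   0.0550]
  [ 0.1150   0.5275   0.0650]
  [ 0.2050   0.2300   0.4000]
(I − A)⁻¹ = adj(I−A) / det(I−A) ≈
  [   1.8363     0.5968     0.1683]
  [   0.3520     1.6144     0.1989]
  [   0.6274     0.7039     1.2242]
Δx = (I − A)⁻¹ Δd with Δd having +15 in the Sector 3 component and 0 elsewhere.
So Δx_1 = L_13 · (+15), where L_13 = adj(I−A)_13 / det(I−A) = 0.0550 / 0.32675.
Δx_1 = 0.0550 × (+15) / 0.32675 = 0.825 / 0.32675 ≈ 2.52.

Δx_1 = 2.52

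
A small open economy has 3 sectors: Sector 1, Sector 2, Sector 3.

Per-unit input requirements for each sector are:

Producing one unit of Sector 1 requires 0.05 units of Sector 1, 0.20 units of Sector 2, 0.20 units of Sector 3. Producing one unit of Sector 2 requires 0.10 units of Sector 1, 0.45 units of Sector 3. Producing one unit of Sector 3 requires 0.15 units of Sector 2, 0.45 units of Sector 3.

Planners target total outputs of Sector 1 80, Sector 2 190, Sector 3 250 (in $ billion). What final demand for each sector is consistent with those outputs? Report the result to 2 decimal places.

I − A =
  [   0.95    -0.10     0.00]
  [  -0.20     1.00    -0.15]
  [  -0.20    -0.45     0.55]
d = (I − A) x:
  d_1 = (+0.95)·80 + (-0.10)·190 + (+0.00)·250 = 57.00
  d_2 = (-0.20)·80 + (+1.00)·190 + (-0.15)·250 = 136.50
  d_3 = (-0.20)·80 + (-0.45)·190 + (+0.55)·250 = 36.00

d_1 = 57.00, d_2 = 136.50, d_3 = 36.00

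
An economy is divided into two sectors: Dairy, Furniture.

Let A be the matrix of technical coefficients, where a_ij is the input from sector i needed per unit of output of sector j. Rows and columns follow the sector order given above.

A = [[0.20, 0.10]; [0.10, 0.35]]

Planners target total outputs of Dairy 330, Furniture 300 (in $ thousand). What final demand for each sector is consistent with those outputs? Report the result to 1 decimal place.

d_D = 234.0, d_F = 162.0

I − A =
  [   0.80    -0.10]
  [  -0.10     0.65]
d = (I − A) x:
  d_D = (+0.80)·330 + (-0.10)·300 = 234.0
  d_F = (-0.10)·330 + (+0.65)·300 = 162.0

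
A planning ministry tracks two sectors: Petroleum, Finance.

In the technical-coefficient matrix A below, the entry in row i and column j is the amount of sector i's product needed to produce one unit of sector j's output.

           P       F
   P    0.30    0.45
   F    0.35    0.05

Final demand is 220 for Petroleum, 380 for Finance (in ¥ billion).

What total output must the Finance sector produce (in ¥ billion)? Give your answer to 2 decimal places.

I − A =
  [   0.70    -0.45]
  [  -0.35     0.95]
det(I−A) = (0.70)(0.95) − (-0.45)(-0.35) = 0.5075
adj(I−A) = [[0.95, 0.45], [0.35, 0.70]]
(I − A)⁻¹ = adj(I−A) / det(I−A) ≈
  [   1.8719     0.8867]
  [   0.6897     1.3793]
x = (I − A)⁻¹ d = adj(I−A)·d / det(I−A), with det(I−A) = 0.5075:
  x_P = (0.95·220 + 0.45·380) / 0.5075 = 380.00 / 0.5075 ≈ 748.77
  x_F = (0.35·220 + 0.70·380) / 0.5075 = 343.00 / 0.5075 ≈ 675.86

x_F = 675.86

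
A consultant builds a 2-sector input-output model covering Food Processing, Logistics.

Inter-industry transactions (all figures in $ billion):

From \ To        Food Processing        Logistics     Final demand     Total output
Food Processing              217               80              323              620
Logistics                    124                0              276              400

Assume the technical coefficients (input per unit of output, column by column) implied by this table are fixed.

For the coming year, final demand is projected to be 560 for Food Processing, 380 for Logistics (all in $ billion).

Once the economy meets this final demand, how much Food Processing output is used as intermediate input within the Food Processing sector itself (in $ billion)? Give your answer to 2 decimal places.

z_FF = 364.92

Technical coefficients a_ij = z_ij / X_j:
  a_FF = 217/620 = 0.35, a_LF = 124/620 = 0.20
  a_FL = 80/400 = 0.20, a_LL = 0/400 = 0.00
I − A =
  [   0.65    -0.20]
  [  -0.20     1.00]
det(I−A) = (0.65)(1.00) − (-0.20)(-0.20) = 0.6100
adj(I−A) = [[1.00, 0.20], [0.20, 0.65]]
(I − A)⁻¹ = adj(I−A) / det(I−A) ≈
  [   1.6393     0.3279]
  [   0.3279     1.0656]
First solve x = (I − A)⁻¹ d = adj(I−A)·d / det(I−A); in particular x_F = (1.00·560 + 0.20·380) / 0.6100 = 636.00 / 0.6100 ≈ 1042.6230.
Intermediate flow from F to F: z_FF = a_FF · x_F = 0.35 × 636.00 / 0.6100 = 222.60 / 0.6100 ≈ 364.92.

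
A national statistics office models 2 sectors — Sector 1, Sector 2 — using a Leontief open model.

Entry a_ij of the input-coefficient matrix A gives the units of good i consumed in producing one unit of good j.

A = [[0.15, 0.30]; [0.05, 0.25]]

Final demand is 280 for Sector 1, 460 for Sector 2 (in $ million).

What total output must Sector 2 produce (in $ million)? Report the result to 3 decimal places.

I − A =
  [   0.85    -0.30]
  [  -0.05     0.75]
det(I−A) = (0.85)(0.75) − (-0.30)(-0.05) = 0.6225
adj(I−A) = [[0.75, 0.30], [0.05, 0.85]]
(I − A)⁻¹ = adj(I−A) / det(I−A) ≈
  [   1.2048     0.4819]
  [   0.0803     1.3655]
x = (I − A)⁻¹ d = adj(I−A)·d / det(I−A), with det(I−A) = 0.6225:
  x_1 = (0.75·280 + 0.30·460) / 0.6225 = 348.00 / 0.6225 ≈ 559.036
  x_2 = (0.05·280 + 0.85·460) / 0.6225 = 405.00 / 0.6225 ≈ 650.602

x_2 = 650.602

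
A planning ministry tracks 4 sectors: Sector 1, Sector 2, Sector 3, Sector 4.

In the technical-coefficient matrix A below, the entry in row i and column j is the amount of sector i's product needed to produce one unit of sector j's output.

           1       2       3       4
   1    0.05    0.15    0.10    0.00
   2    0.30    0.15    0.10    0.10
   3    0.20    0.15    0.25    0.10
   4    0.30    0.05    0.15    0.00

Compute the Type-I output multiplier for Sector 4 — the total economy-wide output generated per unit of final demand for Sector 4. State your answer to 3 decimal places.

m_4 = 1.439

I − A =
  [   0.95    -0.15    -0.10     0.00]
  [  -0.30     0.85    -0.10    -0.10]
  [  -0.20    -0.15     0.75    -0.10]
  [  -0.30    -0.05    -0.15     1.00]
Compute the cofactors C_ij = (−1)^(i+j)·(3×3 minor ij) of I−A; the adjugate is their transpose:
adj(I−A) = Cᵀ =
  [ 0.603250   0.125750   0.101750   0.022750]
  [ 0.269000   0.675250   0.142250   0.081750]
  [ 0.245500   0.181750   0.753250   0.093500]
  [ 0.231250   0.098750   0.150625   0.533125]
det(I−A) = Σ_j (I−A)_1j·C_1j = (0.95)(0.603250) + (-0.15)(0.269000) + (-0.10)(0.245500) + (0.00)(0.231250) = 0.5081875
(I − A)⁻¹ = adj(I−A) / det(I−A) ≈
  [   1.1871     0.2474     0.2002     0.0448]
  [   0.5293     1.3287     0.2799     0.1609]
  [   0.4831     0.3576     1.4822     0.1840]
  [   0.4550     0.1943     0.2964     1.0491]
The output multiplier for sector j is the column-j sum of the Leontief inverse (I − A)⁻¹ = adj(I−A) / det(I−A).
Column 4 of adj(I−A): (0.022750, 0.081750, 0.093500, 0.533125); det(I−A) = 0.5081875.
m_4 = (0.022750 + 0.081750 + 0.093500 + 0.533125) / 0.5081875 = 0.731125 / 0.5081875 ≈ 1.439.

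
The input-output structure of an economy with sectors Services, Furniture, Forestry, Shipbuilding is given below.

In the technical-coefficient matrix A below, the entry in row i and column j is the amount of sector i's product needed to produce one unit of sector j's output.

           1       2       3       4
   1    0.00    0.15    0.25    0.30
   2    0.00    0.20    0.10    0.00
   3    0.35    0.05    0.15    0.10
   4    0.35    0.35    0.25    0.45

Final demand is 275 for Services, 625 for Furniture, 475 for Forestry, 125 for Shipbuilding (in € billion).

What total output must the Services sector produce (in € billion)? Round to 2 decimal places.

I − A =
  [   1.00    -0.15    -0.25    -0.30]
  [   0.00     0.80    -0.10     0.00]
  [  -0.35    -0.05     0.85    -0.10]
  [  -0.35    -0.35    -0.25     0.55]
Compute the cofactors C_ij = (−1)^(i+j)·(3×3 minor ij) of I−A; the adjugate is their transpose:
adj(I−A) = Cᵀ =
  [ 0.347750   0.175000   0.188750   0.224000]
  [ 0.022750   0.270125   0.044500   0.020500]
  [ 0.182000   0.128125   0.356000   0.164000]
  [ 0.318500   0.341500   0.310250   0.599750]
det(I−A) = Σ_j (I−A)_1j·C_1j = (1.00)(0.347750) + (-0.15)(0.022750) + (-0.25)(0.182000) + (-0.30)(0.318500) = 0.2032875
(I − A)⁻¹ = adj(I−A) / det(I−A) ≈
  [   1.7106     0.8608     0.9285     1.1019]
  [   0.1119     1.3288     0.2189     0.1008]
  [   0.8953     0.6303     1.7512     0.8067]
  [   1.5667     1.6799     1.5262     2.9503]
x = (I − A)⁻¹ d = adj(I−A)·d / det(I−A), with det(I−A) = 0.2032875:
  x_1 = (0.347750·275 + 0.175000·625 + 0.188750·475 + 0.224000·125) / 0.2032875 = 322.6625 / 0.2032875 ≈ 1587.22
  x_2 = (0.022750·275 + 0.270125·625 + 0.044500·475 + 0.020500·125) / 0.2032875 = 198.784375 / 0.2032875 ≈ 977.85
  x_3 = (0.182000·275 + 0.128125·625 + 0.356000·475 + 0.164000·125) / 0.2032875 = 319.728125 / 0.2032875 ≈ 1572.79
  x_4 = (0.318500·275 + 0.341500·625 + 0.310250·475 + 0.599750·125) / 0.2032875 = 523.3625 / 0.2032875 ≈ 2574.49

x_1 = 1587.22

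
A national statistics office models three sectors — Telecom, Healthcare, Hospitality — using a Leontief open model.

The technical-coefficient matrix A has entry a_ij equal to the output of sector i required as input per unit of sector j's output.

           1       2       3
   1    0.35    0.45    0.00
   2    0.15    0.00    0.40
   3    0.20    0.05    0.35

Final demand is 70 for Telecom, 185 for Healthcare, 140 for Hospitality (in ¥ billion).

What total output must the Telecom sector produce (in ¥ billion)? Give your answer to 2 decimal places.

x_1 = 374.40

I − A =
  [   0.65    -0.45     0.00]
  [  -0.15     1.00    -0.40]
  [  -0.20    -0.05     0.65]
Cofactors of I−A, C_ij = (−1)^(i+j)·(minor ij) (rows/columns in the sector order above):
  C_11 = (1.00)(0.65) − (-0.40)(-0.05) = 0.6300
  C_12 = −[(-0.15)(0.65) − (-0.40)(-0.20)] = 0.1775
  C_13 = (-0.15)(-0.05) − (1.00)(-0.20) = 0.2075
  C_21 = −[(-0.45)(0.65) − (0.00)(-0.05)] = 0.2925
  C_22 = (0.65)(0.65) − (0.00)(-0.20) = 0.4225
  C_23 = −[(0.65)(-0.05) − (-0.45)(-0.20)] = 0.1225
  C_31 = (-0.45)(-0.40) − (0.00)(1.00) = 0.1800
  C_32 = −[(0.65)(-0.40) − (0.00)(-0.15)] = 0.2600
  C_33 = (0.65)(1.00) − (-0.45)(-0.15) = 0.5825
det(I−A) = Σ_j (I−A)_1j·C_1j = (0.65)(0.6300) + (-0.45)(0.1775) + (0.00)(0.2075) = 0.329625
adj(I−A) = Cᵀ =
  [ 0.6300   0.2925   0.1800]
  [ 0.1775   0.4225   0.2600]
  [ 0.2075   0.1225   0.5825]
(I − A)⁻¹ = adj(I−A) / det(I−A) ≈
  [   1.9113     0.8874     0.5461]
  [   0.5385     1.2818     0.7888]
  [   0.6295     0.3716     1.7672]
x = (I − A)⁻¹ d = adj(I−A)·d / det(I−A), with det(I−A) = 0.329625:
  x_1 = (0.6300·70 + 0.2925·185 + 0.1800·140) / 0.329625 = 123.4125 / 0.329625 ≈ 374.40
  x_2 = (0.1775·70 + 0.4225·185 + 0.2600·140) / 0.329625 = 126.9875 / 0.329625 ≈ 385.25
  x_3 = (0.2075·70 + 0.1225·185 + 0.5825·140) / 0.329625 = 118.7375 / 0.329625 ≈ 360.22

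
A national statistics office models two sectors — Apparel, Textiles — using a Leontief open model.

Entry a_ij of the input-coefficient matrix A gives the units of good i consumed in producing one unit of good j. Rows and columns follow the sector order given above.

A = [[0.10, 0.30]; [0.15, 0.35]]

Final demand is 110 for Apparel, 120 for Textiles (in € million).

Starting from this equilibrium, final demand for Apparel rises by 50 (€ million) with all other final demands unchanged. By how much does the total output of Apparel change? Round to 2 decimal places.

Δx_1 = 60.19

I − A =
  [   0.90    -0.30]
  [  -0.15     0.65]
det(I−A) = (0.90)(0.65) − (-0.30)(-0.15) = 0.5400
adj(I−A) = [[0.65, 0.30], [0.15, 0.90]]
(I − A)⁻¹ = adj(I−A) / det(I−A) ≈
  [   1.2037     0.5556]
  [   0.2778     1.6667]
Δx = (I − A)⁻¹ Δd with Δd having +50 in the Apparel component and 0 elsewhere.
So Δx_1 = L_11 · (+50), where L_11 = adj(I−A)_11 / det(I−A) = 0.65 / 0.5400.
Δx_1 = 0.65 × (+50) / 0.5400 = 32.50 / 0.5400 ≈ 60.19.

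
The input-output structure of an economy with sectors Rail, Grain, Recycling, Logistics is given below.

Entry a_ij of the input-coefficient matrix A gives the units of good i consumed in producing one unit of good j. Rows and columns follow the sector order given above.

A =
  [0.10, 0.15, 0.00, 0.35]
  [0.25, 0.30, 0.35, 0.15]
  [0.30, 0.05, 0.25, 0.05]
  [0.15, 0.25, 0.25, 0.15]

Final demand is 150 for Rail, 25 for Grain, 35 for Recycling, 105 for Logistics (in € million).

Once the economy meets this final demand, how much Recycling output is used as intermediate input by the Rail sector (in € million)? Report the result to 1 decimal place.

I − A =
  [   0.90    -0.15     0.00    -0.35]
  [  -0.25     0.70    -0.35    -0.15]
  [  -0.30    -0.05     0.75    -0.05]
  [  -0.15    -0.25    -0.25     0.85]
Compute the cofactors C_ij = (−1)^(i+j)·(3×3 minor ij) of I−A; the adjugate is their transpose:
adj(I−A) = Cᵀ =
  [ 0.388250   0.163750   0.142125   0.197125]
  [ 0.276250   0.496875   0.305000   0.219375]
  [ 0.187375   0.112500   0.407875   0.121000]
  [ 0.204875   0.208125   0.234750   0.412875]
det(I−A) = Σ_j (I−A)_1j·C_1j = (0.90)(0.388250) + (-0.15)(0.276250) + (0.00)(0.187375) + (-0.35)(0.204875) = 0.23628125
(I − A)⁻¹ = adj(I−A) / det(I−A) ≈
  [   1.6432     0.6930     0.6015     0.8343]
  [   1.1692     2.1029     1.2908     0.9284]
  [   0.7930     0.4761     1.7262     0.5121]
  [   0.8671     0.8808     0.9935     1.7474]
First solve x = (I − A)⁻¹ d = adj(I−A)·d / det(I−A); in particular x_1 = (0.388250·150 + 0.163750·25 + 0.142125·35 + 0.197125·105) / 0.23628125 = 88.00375 / 0.23628125 ≈ 372.453.
Intermediate flow from 3 to 1: z_31 = a_31 · x_1 = 0.30 × 88.00375 / 0.23628125 = 26.401125 / 0.23628125 ≈ 111.7.

z_31 = 111.7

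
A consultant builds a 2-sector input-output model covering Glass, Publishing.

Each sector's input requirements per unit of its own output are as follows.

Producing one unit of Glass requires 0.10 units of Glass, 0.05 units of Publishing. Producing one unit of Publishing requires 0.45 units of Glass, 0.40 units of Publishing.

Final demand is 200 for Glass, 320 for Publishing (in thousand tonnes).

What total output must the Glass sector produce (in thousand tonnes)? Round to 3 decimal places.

x_1 = 510.145

I − A =
  [   0.90    -0.45]
  [  -0.05     0.60]
det(I−A) = (0.90)(0.60) − (-0.45)(-0.05) = 0.5175
adj(I−A) = [[0.60, 0.45], [0.05, 0.90]]
(I − A)⁻¹ = adj(I−A) / det(I−A) ≈
  [   1.1594     0.8696]
  [   0.0966     1.7391]
x = (I − A)⁻¹ d = adj(I−A)·d / det(I−A), with det(I−A) = 0.5175:
  x_1 = (0.60·200 + 0.45·320) / 0.5175 = 264.00 / 0.5175 ≈ 510.145
  x_2 = (0.05·200 + 0.90·320) / 0.5175 = 298.00 / 0.5175 ≈ 575.845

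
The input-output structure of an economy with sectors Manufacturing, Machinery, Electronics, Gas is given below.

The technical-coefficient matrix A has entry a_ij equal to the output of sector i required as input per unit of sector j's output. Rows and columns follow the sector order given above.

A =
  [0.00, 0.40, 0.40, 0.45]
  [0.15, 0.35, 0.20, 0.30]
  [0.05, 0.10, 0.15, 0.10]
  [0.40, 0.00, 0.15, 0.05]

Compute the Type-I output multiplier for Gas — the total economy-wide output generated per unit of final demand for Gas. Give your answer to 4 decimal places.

I − A =
  [   1.00    -0.40    -0.40    -0.45]
  [  -0.15     0.65    -0.20    -0.30]
  [  -0.05    -0.10     0.85    -0.10]
  [  -0.40     0.00    -0.15     0.95]
Compute the cofactors C_ij = (−1)^(i+j)·(3×3 minor ij) of I−A; the adjugate is their transpose:
adj(I−A) = Cᵀ =
  [ 0.491625   0.361750   0.384875   0.387625]
  [ 0.240625   0.601125   0.314125   0.336875]
  [ 0.083125   0.112000   0.395500   0.116375]
  [ 0.220125   0.170000   0.224500   0.458500]
det(I−A) = Σ_j (I−A)_1j·C_1j = (1.00)(0.491625) + (-0.40)(0.240625) + (-0.40)(0.083125) + (-0.45)(0.220125) = 0.26306875
(I − A)⁻¹ = adj(I−A) / det(I−A) ≈
  [   1.86881     1.37512     1.46302     1.47347]
  [   0.91468     2.28505     1.19408     1.28056]
  [   0.31598     0.42574     1.50341     0.44237]
  [   0.83676     0.64622     0.85339     1.74289]
The output multiplier for sector j is the column-j sum of the Leontief inverse (I − A)⁻¹ = adj(I−A) / det(I−A).
Column 4 of adj(I−A): (0.387625, 0.336875, 0.116375, 0.458500); det(I−A) = 0.26306875.
m_4 = (0.387625 + 0.336875 + 0.116375 + 0.458500) / 0.26306875 = 1.299375 / 0.26306875 ≈ 4.9393.

m_4 = 4.9393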